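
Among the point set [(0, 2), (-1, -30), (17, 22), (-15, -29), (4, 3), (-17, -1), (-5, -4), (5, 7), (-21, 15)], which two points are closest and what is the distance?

Computing all pairwise distances among 9 points:

d((0, 2), (-1, -30)) = 32.0156
d((0, 2), (17, 22)) = 26.2488
d((0, 2), (-15, -29)) = 34.4384
d((0, 2), (4, 3)) = 4.1231 <-- minimum
d((0, 2), (-17, -1)) = 17.2627
d((0, 2), (-5, -4)) = 7.8102
d((0, 2), (5, 7)) = 7.0711
d((0, 2), (-21, 15)) = 24.6982
d((-1, -30), (17, 22)) = 55.0273
d((-1, -30), (-15, -29)) = 14.0357
d((-1, -30), (4, 3)) = 33.3766
d((-1, -30), (-17, -1)) = 33.121
d((-1, -30), (-5, -4)) = 26.3059
d((-1, -30), (5, 7)) = 37.4833
d((-1, -30), (-21, 15)) = 49.2443
d((17, 22), (-15, -29)) = 60.208
d((17, 22), (4, 3)) = 23.0217
d((17, 22), (-17, -1)) = 41.0488
d((17, 22), (-5, -4)) = 34.0588
d((17, 22), (5, 7)) = 19.2094
d((17, 22), (-21, 15)) = 38.6394
d((-15, -29), (4, 3)) = 37.2156
d((-15, -29), (-17, -1)) = 28.0713
d((-15, -29), (-5, -4)) = 26.9258
d((-15, -29), (5, 7)) = 41.1825
d((-15, -29), (-21, 15)) = 44.4072
d((4, 3), (-17, -1)) = 21.3776
d((4, 3), (-5, -4)) = 11.4018
d((4, 3), (5, 7)) = 4.1231 <-- minimum
d((4, 3), (-21, 15)) = 27.7308
d((-17, -1), (-5, -4)) = 12.3693
d((-17, -1), (5, 7)) = 23.4094
d((-17, -1), (-21, 15)) = 16.4924
d((-5, -4), (5, 7)) = 14.8661
d((-5, -4), (-21, 15)) = 24.8395
d((5, 7), (-21, 15)) = 27.2029

Minimum distance: 4.1231 (tie among 2 pairs: (0, 2) and (4, 3); (4, 3) and (5, 7))

The minimum Euclidean distance is 4.1231. There is a tie: 2 pairs achieve this minimum — (0, 2) and (4, 3); (4, 3) and (5, 7). Any of these is a valid closest pair. For 9 points, brute-force pairwise comparison is shown above. For large n, the divide-and-conquer algorithm (sort by x, recurse on halves, check the dividing strip) achieves O(n log n).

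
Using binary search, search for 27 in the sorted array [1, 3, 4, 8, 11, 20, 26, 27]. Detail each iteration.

Binary search for 27 in [1, 3, 4, 8, 11, 20, 26, 27]:

lo=0, hi=7, mid=3, arr[mid]=8 -> 8 < 27, search right half
lo=4, hi=7, mid=5, arr[mid]=20 -> 20 < 27, search right half
lo=6, hi=7, mid=6, arr[mid]=26 -> 26 < 27, search right half
lo=7, hi=7, mid=7, arr[mid]=27 -> Found target at index 7!

Binary search finds 27 at index 7 after 4 comparisons. The search repeatedly halves the search space by comparing with the middle element.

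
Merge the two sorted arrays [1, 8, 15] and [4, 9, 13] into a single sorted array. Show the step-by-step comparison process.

Merging process:

Compare 1 vs 4: take 1 from left. Merged: [1]
Compare 8 vs 4: take 4 from right. Merged: [1, 4]
Compare 8 vs 9: take 8 from left. Merged: [1, 4, 8]
Compare 15 vs 9: take 9 from right. Merged: [1, 4, 8, 9]
Compare 15 vs 13: take 13 from right. Merged: [1, 4, 8, 9, 13]
Append remaining from left: [15]. Merged: [1, 4, 8, 9, 13, 15]

Final merged array: [1, 4, 8, 9, 13, 15]
Total comparisons: 5

The merged array is [1, 4, 8, 9, 13, 15], requiring 5 comparisons. The merge step runs in O(n) time where n is the total number of elements.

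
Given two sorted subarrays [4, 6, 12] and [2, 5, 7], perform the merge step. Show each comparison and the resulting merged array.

Merging process:

Compare 4 vs 2: take 2 from right. Merged: [2]
Compare 4 vs 5: take 4 from left. Merged: [2, 4]
Compare 6 vs 5: take 5 from right. Merged: [2, 4, 5]
Compare 6 vs 7: take 6 from left. Merged: [2, 4, 5, 6]
Compare 12 vs 7: take 7 from right. Merged: [2, 4, 5, 6, 7]
Append remaining from left: [12]. Merged: [2, 4, 5, 6, 7, 12]

Final merged array: [2, 4, 5, 6, 7, 12]
Total comparisons: 5

The merged array is [2, 4, 5, 6, 7, 12], requiring 5 comparisons. The merge step runs in O(n) time where n is the total number of elements.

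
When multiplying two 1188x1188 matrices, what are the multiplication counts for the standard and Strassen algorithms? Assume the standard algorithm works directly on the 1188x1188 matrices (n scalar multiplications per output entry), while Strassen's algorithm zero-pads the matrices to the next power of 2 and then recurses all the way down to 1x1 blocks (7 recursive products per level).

Matrix multiplication for 1188x1188 matrices:

Strassen's algorithm requires power-of-2 dimensions. Pad 1188x1188 to 2048x2048 (next power of 2).

Standard algorithm: 1188^3 = 1676676672 multiplications
Strassen's algorithm: 7^(log2(2048)) = 7^11 = 1977326743 multiplications
Difference: 1676676672 - 1977326743 = -300650071 (Strassen uses MORE here due to padding overhead — for small or just-over-power-of-2 n, padding can outweigh the per-level savings)

Standard: 1676676672 multiplications (1188^3). Strassen: 1977326743 multiplications (7^11, after padding to 2048x2048). Strassen reduces 8 recursive multiplications to 7 at each level.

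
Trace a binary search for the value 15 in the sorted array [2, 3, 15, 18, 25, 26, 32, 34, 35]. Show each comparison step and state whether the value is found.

Binary search for 15 in [2, 3, 15, 18, 25, 26, 32, 34, 35]:

lo=0, hi=8, mid=4, arr[mid]=25 -> 25 > 15, search left half
lo=0, hi=3, mid=1, arr[mid]=3 -> 3 < 15, search right half
lo=2, hi=3, mid=2, arr[mid]=15 -> Found target at index 2!

Binary search finds 15 at index 2 after 3 comparisons. The search repeatedly halves the search space by comparing with the middle element.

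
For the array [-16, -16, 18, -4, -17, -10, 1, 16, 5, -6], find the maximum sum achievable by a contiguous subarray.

Using Kadane's algorithm on [-16, -16, 18, -4, -17, -10, 1, 16, 5, -6]:

Scanning through the array:
Position 1 (value -16): max_ending_here = -16, max_so_far = -16
Position 2 (value 18): max_ending_here = 18, max_so_far = 18
Position 3 (value -4): max_ending_here = 14, max_so_far = 18
Position 4 (value -17): max_ending_here = -3, max_so_far = 18
Position 5 (value -10): max_ending_here = -10, max_so_far = 18
Position 6 (value 1): max_ending_here = 1, max_so_far = 18
Position 7 (value 16): max_ending_here = 17, max_so_far = 18
Position 8 (value 5): max_ending_here = 22, max_so_far = 22
Position 9 (value -6): max_ending_here = 16, max_so_far = 22

Maximum subarray: [1, 16, 5]
Maximum sum: 22

The maximum subarray is [1, 16, 5] with sum 22. This subarray runs from index 6 to index 8.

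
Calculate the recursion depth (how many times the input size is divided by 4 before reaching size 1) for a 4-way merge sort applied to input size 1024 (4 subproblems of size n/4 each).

For divide and conquer with division factor 4:

Problem sizes at each level:
Level 0: 1024
Level 1: 256
Level 2: 64
Level 3: 16
Level 4: 4
Level 5: 1

The root is level 0 and the size-1 base case is level 5 (the tree spans levels 0 through 5, i.e. 6 levels counting the root), so the depth is the number of divisions: log_4(1024) = 5

The recursion tree depth is log_4(1024) = 5. At each level, the problem size is divided by 4, so it takes 5 divisions to reduce to a base case of size 1. The algorithm makes 4 recursive calls at each level.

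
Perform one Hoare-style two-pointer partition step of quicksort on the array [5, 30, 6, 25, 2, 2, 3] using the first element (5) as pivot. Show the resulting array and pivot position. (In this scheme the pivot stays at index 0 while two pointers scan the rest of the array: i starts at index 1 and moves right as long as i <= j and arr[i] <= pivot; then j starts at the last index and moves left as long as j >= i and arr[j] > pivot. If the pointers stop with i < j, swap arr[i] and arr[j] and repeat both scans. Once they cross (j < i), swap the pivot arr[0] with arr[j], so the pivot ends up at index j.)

Hoare-style two-pointer partition with pivot = 5:

Initial array: [5, 30, 6, 25, 2, 2, 3]

Pointers start at i = 1, j = 6.
i stops at index 1 (arr[1]=30 > 5), j stops at index 6 (arr[6]=3 <= 5): swap arr[1] and arr[6], array becomes [5, 3, 6, 25, 2, 2, 30]
i stops at index 2 (arr[2]=6 > 5), j stops at index 5 (arr[5]=2 <= 5): swap arr[2] and arr[5], array becomes [5, 3, 2, 25, 2, 6, 30]
i stops at index 3 (arr[3]=25 > 5), j stops at index 4 (arr[4]=2 <= 5): swap arr[3] and arr[4], array becomes [5, 3, 2, 2, 25, 6, 30]
i ends at 4, j ends at 3: the pointers have crossed (j < i), so scanning stops.

Swap pivot arr[0] with arr[3] to place pivot at position 3: [2, 3, 2, 5, 25, 6, 30]
Pivot position: 3

After partitioning with pivot 5, the array becomes [2, 3, 2, 5, 25, 6, 30]. The pivot is placed at index 3. All elements to the left of the pivot are <= 5, and all elements to the right are > 5.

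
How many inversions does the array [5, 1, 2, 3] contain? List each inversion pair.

Finding inversions in [5, 1, 2, 3]:

(0, 1): arr[0]=5 > arr[1]=1
(0, 2): arr[0]=5 > arr[2]=2
(0, 3): arr[0]=5 > arr[3]=3

Total inversions: 3

The array has 3 inversion(s): (0,1), (0,2), (0,3). Each pair (i,j) satisfies i < j and arr[i] > arr[j].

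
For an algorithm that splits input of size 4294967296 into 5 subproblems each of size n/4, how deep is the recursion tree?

For divide and conquer with division factor 4:

Problem sizes at each level:
Level 0: 4294967296
Level 1: 1073741824
Level 2: 268435456
Level 3: 67108864
Level 4: 16777216
Level 5: 4194304
Level 6: 1048576
Level 7: 262144
Level 8: 65536
Level 9: 16384
Level 10: 4096
Level 11: 1024
Level 12: 256
Level 13: 64
Level 14: 16
Level 15: 4
Level 16: 1

The root is level 0 and the size-1 base case is level 16 (the tree spans levels 0 through 16, i.e. 17 levels counting the root), so the depth is the number of divisions: log_4(4294967296) = 16

The recursion tree depth is log_4(4294967296) = 16. At each level, the problem size is divided by 4, so it takes 16 divisions to reduce to a base case of size 1. The algorithm makes 5 recursive calls at each level.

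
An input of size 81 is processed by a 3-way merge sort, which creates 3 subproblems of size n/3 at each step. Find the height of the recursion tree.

For divide and conquer with division factor 3:

Problem sizes at each level:
Level 0: 81
Level 1: 27
Level 2: 9
Level 3: 3
Level 4: 1

The root is level 0 and the size-1 base case is level 4 (the tree spans levels 0 through 4, i.e. 5 levels counting the root), so the depth is the number of divisions: log_3(81) = 4

The recursion tree depth is log_3(81) = 4. At each level, the problem size is divided by 3, so it takes 4 divisions to reduce to a base case of size 1. The algorithm makes 3 recursive calls at each level.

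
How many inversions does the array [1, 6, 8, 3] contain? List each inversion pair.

Finding inversions in [1, 6, 8, 3]:

(1, 3): arr[1]=6 > arr[3]=3
(2, 3): arr[2]=8 > arr[3]=3

Total inversions: 2

The array has 2 inversion(s): (1,3), (2,3). Each pair (i,j) satisfies i < j and arr[i] > arr[j].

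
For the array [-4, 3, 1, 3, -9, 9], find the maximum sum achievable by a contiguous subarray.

Using Kadane's algorithm on [-4, 3, 1, 3, -9, 9]:

Scanning through the array:
Position 1 (value 3): max_ending_here = 3, max_so_far = 3
Position 2 (value 1): max_ending_here = 4, max_so_far = 4
Position 3 (value 3): max_ending_here = 7, max_so_far = 7
Position 4 (value -9): max_ending_here = -2, max_so_far = 7
Position 5 (value 9): max_ending_here = 9, max_so_far = 9

Maximum subarray: [9]
Maximum sum: 9

The maximum subarray is [9] with sum 9. This subarray runs from index 5 to index 5.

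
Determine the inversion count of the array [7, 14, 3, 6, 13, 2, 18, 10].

Finding inversions in [7, 14, 3, 6, 13, 2, 18, 10]:

(0, 2): arr[0]=7 > arr[2]=3
(0, 3): arr[0]=7 > arr[3]=6
(0, 5): arr[0]=7 > arr[5]=2
(1, 2): arr[1]=14 > arr[2]=3
(1, 3): arr[1]=14 > arr[3]=6
(1, 4): arr[1]=14 > arr[4]=13
(1, 5): arr[1]=14 > arr[5]=2
(1, 7): arr[1]=14 > arr[7]=10
(2, 5): arr[2]=3 > arr[5]=2
(3, 5): arr[3]=6 > arr[5]=2
(4, 5): arr[4]=13 > arr[5]=2
(4, 7): arr[4]=13 > arr[7]=10
(6, 7): arr[6]=18 > arr[7]=10

Total inversions: 13

The array has 13 inversion(s): (0,2), (0,3), (0,5), (1,2), (1,3), (1,4), (1,5), (1,7), (2,5), (3,5), (4,5), (4,7), (6,7). Each pair (i,j) satisfies i < j and arr[i] > arr[j].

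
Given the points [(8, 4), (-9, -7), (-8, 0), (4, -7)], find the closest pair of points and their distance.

Computing all pairwise distances among 4 points:

d((8, 4), (-9, -7)) = 20.2485
d((8, 4), (-8, 0)) = 16.4924
d((8, 4), (4, -7)) = 11.7047
d((-9, -7), (-8, 0)) = 7.0711 <-- minimum
d((-9, -7), (4, -7)) = 13.0
d((-8, 0), (4, -7)) = 13.8924

Closest pair: (-9, -7) and (-8, 0) with distance 7.0711

The closest pair is (-9, -7) and (-8, 0) with Euclidean distance 7.0711. For 4 points, brute-force pairwise comparison is shown above. For large n, the divide-and-conquer algorithm (sort by x, recurse on halves, check the dividing strip) achieves O(n log n).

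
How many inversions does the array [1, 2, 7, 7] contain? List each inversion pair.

Finding inversions in [1, 2, 7, 7]:


Total inversions: 0

The array has 0 inversions. It is already sorted.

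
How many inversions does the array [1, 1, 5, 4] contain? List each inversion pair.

Finding inversions in [1, 1, 5, 4]:

(2, 3): arr[2]=5 > arr[3]=4

Total inversions: 1

The array has 1 inversion(s): (2,3). Each pair (i,j) satisfies i < j and arr[i] > arr[j].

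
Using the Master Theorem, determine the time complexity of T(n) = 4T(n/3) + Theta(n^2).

Master Theorem for T(n) = 4T(n/3) + O(n^2):

a = 4, b = 3, c = 2
log_b(a) = log_3(4) = 1.2619

Case 3: c = 2 > log_3(4) = 1.2619
T(n) = O(n^2) = O(n^2)

For T(n) = 4T(n/3) + O(n^2): log_3(4) = 1.2619. This is Case 3 of the Master Theorem (c > log_b(a), work dominated by root), giving O(n^2).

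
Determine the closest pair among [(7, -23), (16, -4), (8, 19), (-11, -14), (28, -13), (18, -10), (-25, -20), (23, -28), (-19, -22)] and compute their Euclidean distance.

Computing all pairwise distances among 9 points:

d((7, -23), (16, -4)) = 21.0238
d((7, -23), (8, 19)) = 42.0119
d((7, -23), (-11, -14)) = 20.1246
d((7, -23), (28, -13)) = 23.2594
d((7, -23), (18, -10)) = 17.0294
d((7, -23), (-25, -20)) = 32.1403
d((7, -23), (23, -28)) = 16.7631
d((7, -23), (-19, -22)) = 26.0192
d((16, -4), (8, 19)) = 24.3516
d((16, -4), (-11, -14)) = 28.7924
d((16, -4), (28, -13)) = 15.0
d((16, -4), (18, -10)) = 6.3246 <-- minimum
d((16, -4), (-25, -20)) = 44.0114
d((16, -4), (23, -28)) = 25.0
d((16, -4), (-19, -22)) = 39.3573
d((8, 19), (-11, -14)) = 38.0789
d((8, 19), (28, -13)) = 37.7359
d((8, 19), (18, -10)) = 30.6757
d((8, 19), (-25, -20)) = 51.0882
d((8, 19), (23, -28)) = 49.3356
d((8, 19), (-19, -22)) = 49.0918
d((-11, -14), (28, -13)) = 39.0128
d((-11, -14), (18, -10)) = 29.2746
d((-11, -14), (-25, -20)) = 15.2315
d((-11, -14), (23, -28)) = 36.7696
d((-11, -14), (-19, -22)) = 11.3137
d((28, -13), (18, -10)) = 10.4403
d((28, -13), (-25, -20)) = 53.4603
d((28, -13), (23, -28)) = 15.8114
d((28, -13), (-19, -22)) = 47.8539
d((18, -10), (-25, -20)) = 44.1475
d((18, -10), (23, -28)) = 18.6815
d((18, -10), (-19, -22)) = 38.8973
d((-25, -20), (23, -28)) = 48.6621
d((-25, -20), (-19, -22)) = 6.3246 <-- minimum
d((23, -28), (-19, -22)) = 42.4264

Minimum distance: 6.3246 (tie among 2 pairs: (16, -4) and (18, -10); (-25, -20) and (-19, -22))

The minimum Euclidean distance is 6.3246. There is a tie: 2 pairs achieve this minimum — (16, -4) and (18, -10); (-25, -20) and (-19, -22). Any of these is a valid closest pair. For 9 points, brute-force pairwise comparison is shown above. For large n, the divide-and-conquer algorithm (sort by x, recurse on halves, check the dividing strip) achieves O(n log n).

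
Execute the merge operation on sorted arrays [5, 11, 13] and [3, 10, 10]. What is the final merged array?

Merging process:

Compare 5 vs 3: take 3 from right. Merged: [3]
Compare 5 vs 10: take 5 from left. Merged: [3, 5]
Compare 11 vs 10: take 10 from right. Merged: [3, 5, 10]
Compare 11 vs 10: take 10 from right. Merged: [3, 5, 10, 10]
Append remaining from left: [11, 13]. Merged: [3, 5, 10, 10, 11, 13]

Final merged array: [3, 5, 10, 10, 11, 13]
Total comparisons: 4

The merged array is [3, 5, 10, 10, 11, 13], requiring 4 comparisons. The merge step runs in O(n) time where n is the total number of elements.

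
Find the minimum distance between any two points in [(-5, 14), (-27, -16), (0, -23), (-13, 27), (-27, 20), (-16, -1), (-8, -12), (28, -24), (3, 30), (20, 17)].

Computing all pairwise distances among 10 points:

d((-5, 14), (-27, -16)) = 37.2022
d((-5, 14), (0, -23)) = 37.3363
d((-5, 14), (-13, 27)) = 15.2643
d((-5, 14), (-27, 20)) = 22.8035
d((-5, 14), (-16, -1)) = 18.6011
d((-5, 14), (-8, -12)) = 26.1725
d((-5, 14), (28, -24)) = 50.3289
d((-5, 14), (3, 30)) = 17.8885
d((-5, 14), (20, 17)) = 25.1794
d((-27, -16), (0, -23)) = 27.8927
d((-27, -16), (-13, 27)) = 45.2217
d((-27, -16), (-27, 20)) = 36.0
d((-27, -16), (-16, -1)) = 18.6011
d((-27, -16), (-8, -12)) = 19.4165
d((-27, -16), (28, -24)) = 55.5788
d((-27, -16), (3, 30)) = 54.9181
d((-27, -16), (20, 17)) = 57.4282
d((0, -23), (-13, 27)) = 51.6624
d((0, -23), (-27, 20)) = 50.774
d((0, -23), (-16, -1)) = 27.2029
d((0, -23), (-8, -12)) = 13.6015 <-- minimum
d((0, -23), (28, -24)) = 28.0179
d((0, -23), (3, 30)) = 53.0848
d((0, -23), (20, 17)) = 44.7214
d((-13, 27), (-27, 20)) = 15.6525
d((-13, 27), (-16, -1)) = 28.1603
d((-13, 27), (-8, -12)) = 39.3192
d((-13, 27), (28, -24)) = 65.437
d((-13, 27), (3, 30)) = 16.2788
d((-13, 27), (20, 17)) = 34.4819
d((-27, 20), (-16, -1)) = 23.7065
d((-27, 20), (-8, -12)) = 37.2156
d((-27, 20), (28, -24)) = 70.4344
d((-27, 20), (3, 30)) = 31.6228
d((-27, 20), (20, 17)) = 47.0956
d((-16, -1), (-8, -12)) = 13.6015 <-- minimum
d((-16, -1), (28, -24)) = 49.6488
d((-16, -1), (3, 30)) = 36.3593
d((-16, -1), (20, 17)) = 40.2492
d((-8, -12), (28, -24)) = 37.9473
d((-8, -12), (3, 30)) = 43.4166
d((-8, -12), (20, 17)) = 40.3113
d((28, -24), (3, 30)) = 59.5063
d((28, -24), (20, 17)) = 41.7732
d((3, 30), (20, 17)) = 21.4009

Minimum distance: 13.6015 (tie among 2 pairs: (0, -23) and (-8, -12); (-16, -1) and (-8, -12))

The minimum Euclidean distance is 13.6015. There is a tie: 2 pairs achieve this minimum — (0, -23) and (-8, -12); (-16, -1) and (-8, -12). Any of these is a valid closest pair. For 10 points, brute-force pairwise comparison is shown above. For large n, the divide-and-conquer algorithm (sort by x, recurse on halves, check the dividing strip) achieves O(n log n).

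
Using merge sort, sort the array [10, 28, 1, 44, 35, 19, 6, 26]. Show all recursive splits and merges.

Merge sort trace:

Split: [10, 28, 1, 44, 35, 19, 6, 26] -> [10, 28, 1, 44] and [35, 19, 6, 26]
  Split: [10, 28, 1, 44] -> [10, 28] and [1, 44]
    Split: [10, 28] -> [10] and [28]
    Merge: [10] + [28] -> [10, 28]
    Split: [1, 44] -> [1] and [44]
    Merge: [1] + [44] -> [1, 44]
  Merge: [10, 28] + [1, 44] -> [1, 10, 28, 44]
  Split: [35, 19, 6, 26] -> [35, 19] and [6, 26]
    Split: [35, 19] -> [35] and [19]
    Merge: [35] + [19] -> [19, 35]
    Split: [6, 26] -> [6] and [26]
    Merge: [6] + [26] -> [6, 26]
  Merge: [19, 35] + [6, 26] -> [6, 19, 26, 35]
Merge: [1, 10, 28, 44] + [6, 19, 26, 35] -> [1, 6, 10, 19, 26, 28, 35, 44]

Final sorted array: [1, 6, 10, 19, 26, 28, 35, 44]

The merge sort proceeds by recursively splitting the array and merging sorted halves.
After all merges, the sorted array is [1, 6, 10, 19, 26, 28, 35, 44].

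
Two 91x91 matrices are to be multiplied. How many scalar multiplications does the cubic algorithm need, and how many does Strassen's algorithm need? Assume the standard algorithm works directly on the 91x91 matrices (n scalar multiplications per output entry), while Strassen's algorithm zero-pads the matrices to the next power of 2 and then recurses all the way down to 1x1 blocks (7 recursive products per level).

Matrix multiplication for 91x91 matrices:

Strassen's algorithm requires power-of-2 dimensions. Pad 91x91 to 128x128 (next power of 2).

Standard algorithm: 91^3 = 753571 multiplications
Strassen's algorithm: 7^(log2(128)) = 7^7 = 823543 multiplications
Difference: 753571 - 823543 = -69972 (Strassen uses MORE here due to padding overhead — for small or just-over-power-of-2 n, padding can outweigh the per-level savings)

Standard: 753571 multiplications (91^3). Strassen: 823543 multiplications (7^7, after padding to 128x128). Strassen reduces 8 recursive multiplications to 7 at each level.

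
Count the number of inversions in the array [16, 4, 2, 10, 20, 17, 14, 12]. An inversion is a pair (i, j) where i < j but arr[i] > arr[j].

Finding inversions in [16, 4, 2, 10, 20, 17, 14, 12]:

(0, 1): arr[0]=16 > arr[1]=4
(0, 2): arr[0]=16 > arr[2]=2
(0, 3): arr[0]=16 > arr[3]=10
(0, 6): arr[0]=16 > arr[6]=14
(0, 7): arr[0]=16 > arr[7]=12
(1, 2): arr[1]=4 > arr[2]=2
(4, 5): arr[4]=20 > arr[5]=17
(4, 6): arr[4]=20 > arr[6]=14
(4, 7): arr[4]=20 > arr[7]=12
(5, 6): arr[5]=17 > arr[6]=14
(5, 7): arr[5]=17 > arr[7]=12
(6, 7): arr[6]=14 > arr[7]=12

Total inversions: 12

The array has 12 inversion(s): (0,1), (0,2), (0,3), (0,6), (0,7), (1,2), (4,5), (4,6), (4,7), (5,6), (5,7), (6,7). Each pair (i,j) satisfies i < j and arr[i] > arr[j].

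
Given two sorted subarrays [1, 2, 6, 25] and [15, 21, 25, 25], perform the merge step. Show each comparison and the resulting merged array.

Merging process:

Compare 1 vs 15: take 1 from left. Merged: [1]
Compare 2 vs 15: take 2 from left. Merged: [1, 2]
Compare 6 vs 15: take 6 from left. Merged: [1, 2, 6]
Compare 25 vs 15: take 15 from right. Merged: [1, 2, 6, 15]
Compare 25 vs 21: take 21 from right. Merged: [1, 2, 6, 15, 21]
Compare 25 vs 25: take 25 from left. Merged: [1, 2, 6, 15, 21, 25]
Append remaining from right: [25, 25]. Merged: [1, 2, 6, 15, 21, 25, 25, 25]

Final merged array: [1, 2, 6, 15, 21, 25, 25, 25]
Total comparisons: 6

The merged array is [1, 2, 6, 15, 21, 25, 25, 25], requiring 6 comparisons. The merge step runs in O(n) time where n is the total number of elements.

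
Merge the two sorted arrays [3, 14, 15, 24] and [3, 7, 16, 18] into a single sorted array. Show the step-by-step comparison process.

Merging process:

Compare 3 vs 3: take 3 from left. Merged: [3]
Compare 14 vs 3: take 3 from right. Merged: [3, 3]
Compare 14 vs 7: take 7 from right. Merged: [3, 3, 7]
Compare 14 vs 16: take 14 from left. Merged: [3, 3, 7, 14]
Compare 15 vs 16: take 15 from left. Merged: [3, 3, 7, 14, 15]
Compare 24 vs 16: take 16 from right. Merged: [3, 3, 7, 14, 15, 16]
Compare 24 vs 18: take 18 from right. Merged: [3, 3, 7, 14, 15, 16, 18]
Append remaining from left: [24]. Merged: [3, 3, 7, 14, 15, 16, 18, 24]

Final merged array: [3, 3, 7, 14, 15, 16, 18, 24]
Total comparisons: 7

The merged array is [3, 3, 7, 14, 15, 16, 18, 24], requiring 7 comparisons. The merge step runs in O(n) time where n is the total number of elements.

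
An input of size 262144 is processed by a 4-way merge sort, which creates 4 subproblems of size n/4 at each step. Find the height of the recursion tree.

For divide and conquer with division factor 4:

Problem sizes at each level:
Level 0: 262144
Level 1: 65536
Level 2: 16384
Level 3: 4096
Level 4: 1024
Level 5: 256
Level 6: 64
Level 7: 16
Level 8: 4
Level 9: 1

The root is level 0 and the size-1 base case is level 9 (the tree spans levels 0 through 9, i.e. 10 levels counting the root), so the depth is the number of divisions: log_4(262144) = 9

The recursion tree depth is log_4(262144) = 9. At each level, the problem size is divided by 4, so it takes 9 divisions to reduce to a base case of size 1. The algorithm makes 4 recursive calls at each level.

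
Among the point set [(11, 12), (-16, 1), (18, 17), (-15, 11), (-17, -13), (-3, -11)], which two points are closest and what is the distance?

Computing all pairwise distances among 6 points:

d((11, 12), (-16, 1)) = 29.1548
d((11, 12), (18, 17)) = 8.6023 <-- minimum
d((11, 12), (-15, 11)) = 26.0192
d((11, 12), (-17, -13)) = 37.5366
d((11, 12), (-3, -11)) = 26.9258
d((-16, 1), (18, 17)) = 37.5766
d((-16, 1), (-15, 11)) = 10.0499
d((-16, 1), (-17, -13)) = 14.0357
d((-16, 1), (-3, -11)) = 17.6918
d((18, 17), (-15, 11)) = 33.541
d((18, 17), (-17, -13)) = 46.0977
d((18, 17), (-3, -11)) = 35.0
d((-15, 11), (-17, -13)) = 24.0832
d((-15, 11), (-3, -11)) = 25.0599
d((-17, -13), (-3, -11)) = 14.1421

Closest pair: (11, 12) and (18, 17) with distance 8.6023

The closest pair is (11, 12) and (18, 17) with Euclidean distance 8.6023. For 6 points, brute-force pairwise comparison is shown above. For large n, the divide-and-conquer algorithm (sort by x, recurse on halves, check the dividing strip) achieves O(n log n).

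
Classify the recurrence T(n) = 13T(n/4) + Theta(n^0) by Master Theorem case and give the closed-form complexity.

Master Theorem for T(n) = 13T(n/4) + O(n^0):

a = 13, b = 4, c = 0
log_b(a) = log_4(13) = 1.8502

Case 1: c = 0 < log_4(13) = 1.8502
T(n) = O(n^(log_4 13))

For T(n) = 13T(n/4) + O(n^0): log_4(13) = 1.8502. This is Case 1 of the Master Theorem (c < log_b(a), work dominated by leaves), giving O(n^(log_4 13)).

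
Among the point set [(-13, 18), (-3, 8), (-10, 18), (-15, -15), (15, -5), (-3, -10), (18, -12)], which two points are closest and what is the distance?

Computing all pairwise distances among 7 points:

d((-13, 18), (-3, 8)) = 14.1421
d((-13, 18), (-10, 18)) = 3.0 <-- minimum
d((-13, 18), (-15, -15)) = 33.0606
d((-13, 18), (15, -5)) = 36.2353
d((-13, 18), (-3, -10)) = 29.7321
d((-13, 18), (18, -12)) = 43.1393
d((-3, 8), (-10, 18)) = 12.2066
d((-3, 8), (-15, -15)) = 25.9422
d((-3, 8), (15, -5)) = 22.2036
d((-3, 8), (-3, -10)) = 18.0
d((-3, 8), (18, -12)) = 29.0
d((-10, 18), (-15, -15)) = 33.3766
d((-10, 18), (15, -5)) = 33.9706
d((-10, 18), (-3, -10)) = 28.8617
d((-10, 18), (18, -12)) = 41.0366
d((-15, -15), (15, -5)) = 31.6228
d((-15, -15), (-3, -10)) = 13.0
d((-15, -15), (18, -12)) = 33.1361
d((15, -5), (-3, -10)) = 18.6815
d((15, -5), (18, -12)) = 7.6158
d((-3, -10), (18, -12)) = 21.095

Closest pair: (-13, 18) and (-10, 18) with distance 3.0

The closest pair is (-13, 18) and (-10, 18) with Euclidean distance 3.0. For 7 points, brute-force pairwise comparison is shown above. For large n, the divide-and-conquer algorithm (sort by x, recurse on halves, check the dividing strip) achieves O(n log n).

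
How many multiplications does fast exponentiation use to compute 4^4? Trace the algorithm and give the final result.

Computing 4^4 by squaring (build up from 4^1; each line after the first costs one multiplication):

4^1 = 4
4^2 = (4^1)^2 = 4^2 = 16
4^4 = (4^2)^2 = 16^2 = 256

Result: 256
Multiplications needed: 2 (2 lines after 4^1)

4^4 = 256. Using exponentiation by squaring, this requires 2 multiplications. The key idea: if the exponent is even, square the half-power; if odd, multiply by the base once.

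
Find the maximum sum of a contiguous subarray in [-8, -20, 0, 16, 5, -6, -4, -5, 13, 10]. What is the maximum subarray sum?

Using Kadane's algorithm on [-8, -20, 0, 16, 5, -6, -4, -5, 13, 10]:

Scanning through the array:
Position 1 (value -20): max_ending_here = -20, max_so_far = -8
Position 2 (value 0): max_ending_here = 0, max_so_far = 0
Position 3 (value 16): max_ending_here = 16, max_so_far = 16
Position 4 (value 5): max_ending_here = 21, max_so_far = 21
Position 5 (value -6): max_ending_here = 15, max_so_far = 21
Position 6 (value -4): max_ending_here = 11, max_so_far = 21
Position 7 (value -5): max_ending_here = 6, max_so_far = 21
Position 8 (value 13): max_ending_here = 19, max_so_far = 21
Position 9 (value 10): max_ending_here = 29, max_so_far = 29

Maximum subarray: [0, 16, 5, -6, -4, -5, 13, 10]
Maximum sum: 29

The maximum subarray is [0, 16, 5, -6, -4, -5, 13, 10] with sum 29. This subarray runs from index 2 to index 9.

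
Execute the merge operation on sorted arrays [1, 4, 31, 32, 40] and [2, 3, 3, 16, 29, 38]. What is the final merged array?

Merging process:

Compare 1 vs 2: take 1 from left. Merged: [1]
Compare 4 vs 2: take 2 from right. Merged: [1, 2]
Compare 4 vs 3: take 3 from right. Merged: [1, 2, 3]
Compare 4 vs 3: take 3 from right. Merged: [1, 2, 3, 3]
Compare 4 vs 16: take 4 from left. Merged: [1, 2, 3, 3, 4]
Compare 31 vs 16: take 16 from right. Merged: [1, 2, 3, 3, 4, 16]
Compare 31 vs 29: take 29 from right. Merged: [1, 2, 3, 3, 4, 16, 29]
Compare 31 vs 38: take 31 from left. Merged: [1, 2, 3, 3, 4, 16, 29, 31]
Compare 32 vs 38: take 32 from left. Merged: [1, 2, 3, 3, 4, 16, 29, 31, 32]
Compare 40 vs 38: take 38 from right. Merged: [1, 2, 3, 3, 4, 16, 29, 31, 32, 38]
Append remaining from left: [40]. Merged: [1, 2, 3, 3, 4, 16, 29, 31, 32, 38, 40]

Final merged array: [1, 2, 3, 3, 4, 16, 29, 31, 32, 38, 40]
Total comparisons: 10

The merged array is [1, 2, 3, 3, 4, 16, 29, 31, 32, 38, 40], requiring 10 comparisons. The merge step runs in O(n) time where n is the total number of elements.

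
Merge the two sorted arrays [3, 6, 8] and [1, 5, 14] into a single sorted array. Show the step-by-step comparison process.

Merging process:

Compare 3 vs 1: take 1 from right. Merged: [1]
Compare 3 vs 5: take 3 from left. Merged: [1, 3]
Compare 6 vs 5: take 5 from right. Merged: [1, 3, 5]
Compare 6 vs 14: take 6 from left. Merged: [1, 3, 5, 6]
Compare 8 vs 14: take 8 from left. Merged: [1, 3, 5, 6, 8]
Append remaining from right: [14]. Merged: [1, 3, 5, 6, 8, 14]

Final merged array: [1, 3, 5, 6, 8, 14]
Total comparisons: 5

The merged array is [1, 3, 5, 6, 8, 14], requiring 5 comparisons. The merge step runs in O(n) time where n is the total number of elements.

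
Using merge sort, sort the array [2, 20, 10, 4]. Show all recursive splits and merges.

Merge sort trace:

Split: [2, 20, 10, 4] -> [2, 20] and [10, 4]
  Split: [2, 20] -> [2] and [20]
  Merge: [2] + [20] -> [2, 20]
  Split: [10, 4] -> [10] and [4]
  Merge: [10] + [4] -> [4, 10]
Merge: [2, 20] + [4, 10] -> [2, 4, 10, 20]

Final sorted array: [2, 4, 10, 20]

The merge sort proceeds by recursively splitting the array and merging sorted halves.
After all merges, the sorted array is [2, 4, 10, 20].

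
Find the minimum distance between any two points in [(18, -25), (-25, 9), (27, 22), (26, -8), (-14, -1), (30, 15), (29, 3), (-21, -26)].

Computing all pairwise distances among 8 points:

d((18, -25), (-25, 9)) = 54.8179
d((18, -25), (27, 22)) = 47.8539
d((18, -25), (26, -8)) = 18.7883
d((18, -25), (-14, -1)) = 40.0
d((18, -25), (30, 15)) = 41.7612
d((18, -25), (29, 3)) = 30.0832
d((18, -25), (-21, -26)) = 39.0128
d((-25, 9), (27, 22)) = 53.6004
d((-25, 9), (26, -8)) = 53.7587
d((-25, 9), (-14, -1)) = 14.8661
d((-25, 9), (30, 15)) = 55.3263
d((-25, 9), (29, 3)) = 54.3323
d((-25, 9), (-21, -26)) = 35.2278
d((27, 22), (26, -8)) = 30.0167
d((27, 22), (-14, -1)) = 47.0106
d((27, 22), (30, 15)) = 7.6158 <-- minimum
d((27, 22), (29, 3)) = 19.105
d((27, 22), (-21, -26)) = 67.8823
d((26, -8), (-14, -1)) = 40.6079
d((26, -8), (30, 15)) = 23.3452
d((26, -8), (29, 3)) = 11.4018
d((26, -8), (-21, -26)) = 50.3289
d((-14, -1), (30, 15)) = 46.8188
d((-14, -1), (29, 3)) = 43.1856
d((-14, -1), (-21, -26)) = 25.9615
d((30, 15), (29, 3)) = 12.0416
d((30, 15), (-21, -26)) = 65.437
d((29, 3), (-21, -26)) = 57.8014

Closest pair: (27, 22) and (30, 15) with distance 7.6158

The closest pair is (27, 22) and (30, 15) with Euclidean distance 7.6158. For 8 points, brute-force pairwise comparison is shown above. For large n, the divide-and-conquer algorithm (sort by x, recurse on halves, check the dividing strip) achieves O(n log n).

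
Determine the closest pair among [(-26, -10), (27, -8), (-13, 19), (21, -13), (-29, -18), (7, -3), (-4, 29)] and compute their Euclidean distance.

Computing all pairwise distances among 7 points:

d((-26, -10), (27, -8)) = 53.0377
d((-26, -10), (-13, 19)) = 31.7805
d((-26, -10), (21, -13)) = 47.0956
d((-26, -10), (-29, -18)) = 8.544
d((-26, -10), (7, -3)) = 33.7343
d((-26, -10), (-4, 29)) = 44.7772
d((27, -8), (-13, 19)) = 48.2597
d((27, -8), (21, -13)) = 7.8102 <-- minimum
d((27, -8), (-29, -18)) = 56.8859
d((27, -8), (7, -3)) = 20.6155
d((27, -8), (-4, 29)) = 48.2701
d((-13, 19), (21, -13)) = 46.6905
d((-13, 19), (-29, -18)) = 40.3113
d((-13, 19), (7, -3)) = 29.7321
d((-13, 19), (-4, 29)) = 13.4536
d((21, -13), (-29, -18)) = 50.2494
d((21, -13), (7, -3)) = 17.2047
d((21, -13), (-4, 29)) = 48.8774
d((-29, -18), (7, -3)) = 39.0
d((-29, -18), (-4, 29)) = 53.2353
d((7, -3), (-4, 29)) = 33.8378

Closest pair: (27, -8) and (21, -13) with distance 7.8102

The closest pair is (27, -8) and (21, -13) with Euclidean distance 7.8102. For 7 points, brute-force pairwise comparison is shown above. For large n, the divide-and-conquer algorithm (sort by x, recurse on halves, check the dividing strip) achieves O(n log n).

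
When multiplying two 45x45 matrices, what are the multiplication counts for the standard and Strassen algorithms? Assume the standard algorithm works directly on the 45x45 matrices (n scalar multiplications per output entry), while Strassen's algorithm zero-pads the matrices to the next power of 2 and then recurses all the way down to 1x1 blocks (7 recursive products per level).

Matrix multiplication for 45x45 matrices:

Strassen's algorithm requires power-of-2 dimensions. Pad 45x45 to 64x64 (next power of 2).

Standard algorithm: 45^3 = 91125 multiplications
Strassen's algorithm: 7^(log2(64)) = 7^6 = 117649 multiplications
Difference: 91125 - 117649 = -26524 (Strassen uses MORE here due to padding overhead — for small or just-over-power-of-2 n, padding can outweigh the per-level savings)

Standard: 91125 multiplications (45^3). Strassen: 117649 multiplications (7^6, after padding to 64x64). Strassen reduces 8 recursive multiplications to 7 at each level.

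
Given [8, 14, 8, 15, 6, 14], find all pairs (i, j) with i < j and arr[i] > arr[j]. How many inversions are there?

Finding inversions in [8, 14, 8, 15, 6, 14]:

(0, 4): arr[0]=8 > arr[4]=6
(1, 2): arr[1]=14 > arr[2]=8
(1, 4): arr[1]=14 > arr[4]=6
(2, 4): arr[2]=8 > arr[4]=6
(3, 4): arr[3]=15 > arr[4]=6
(3, 5): arr[3]=15 > arr[5]=14

Total inversions: 6

The array has 6 inversion(s): (0,4), (1,2), (1,4), (2,4), (3,4), (3,5). Each pair (i,j) satisfies i < j and arr[i] > arr[j].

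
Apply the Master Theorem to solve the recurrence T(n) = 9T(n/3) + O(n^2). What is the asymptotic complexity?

Master Theorem for T(n) = 9T(n/3) + O(n^2):

a = 9, b = 3, c = 2
log_b(a) = log_3(9) = 2.0000

Case 2: c = 2 = log_3(9) = 2.0000
T(n) = O(n^2 log n) = O(n^2 log n)

For T(n) = 9T(n/3) + O(n^2): log_3(9) = 2.0000. This is Case 2 of the Master Theorem (c = log_b(a), equal work at all levels), giving O(n^2 log n).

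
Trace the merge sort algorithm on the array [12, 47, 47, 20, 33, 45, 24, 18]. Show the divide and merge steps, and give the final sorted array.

Merge sort trace:

Split: [12, 47, 47, 20, 33, 45, 24, 18] -> [12, 47, 47, 20] and [33, 45, 24, 18]
  Split: [12, 47, 47, 20] -> [12, 47] and [47, 20]
    Split: [12, 47] -> [12] and [47]
    Merge: [12] + [47] -> [12, 47]
    Split: [47, 20] -> [47] and [20]
    Merge: [47] + [20] -> [20, 47]
  Merge: [12, 47] + [20, 47] -> [12, 20, 47, 47]
  Split: [33, 45, 24, 18] -> [33, 45] and [24, 18]
    Split: [33, 45] -> [33] and [45]
    Merge: [33] + [45] -> [33, 45]
    Split: [24, 18] -> [24] and [18]
    Merge: [24] + [18] -> [18, 24]
  Merge: [33, 45] + [18, 24] -> [18, 24, 33, 45]
Merge: [12, 20, 47, 47] + [18, 24, 33, 45] -> [12, 18, 20, 24, 33, 45, 47, 47]

Final sorted array: [12, 18, 20, 24, 33, 45, 47, 47]

The merge sort proceeds by recursively splitting the array and merging sorted halves.
After all merges, the sorted array is [12, 18, 20, 24, 33, 45, 47, 47].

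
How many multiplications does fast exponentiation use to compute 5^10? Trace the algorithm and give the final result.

Computing 5^10 by squaring (build up from 5^1; each line after the first costs one multiplication):

5^1 = 5
5^2 = (5^1)^2 = 5^2 = 25
5^4 = (5^2)^2 = 25^2 = 625
5^5 = 5 * 5^4 = 5 * 625 = 3125
5^10 = (5^5)^2 = 3125^2 = 9765625

Result: 9765625
Multiplications needed: 4 (4 lines after 5^1)

5^10 = 9765625. Using exponentiation by squaring, this requires 4 multiplications. The key idea: if the exponent is even, square the half-power; if odd, multiply by the base once.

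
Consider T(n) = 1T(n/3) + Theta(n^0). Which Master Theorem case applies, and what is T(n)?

Master Theorem for T(n) = 1T(n/3) + O(n^0):

a = 1, b = 3, c = 0
log_b(a) = log_3(1) = 0.0000

Case 2: c = 0 = log_3(1) = 0.0000
T(n) = O(n^0 log n) = O(log n)

For T(n) = 1T(n/3) + O(n^0): log_3(1) = 0.0000. This is Case 2 of the Master Theorem (c = log_b(a), equal work at all levels), giving O(log n).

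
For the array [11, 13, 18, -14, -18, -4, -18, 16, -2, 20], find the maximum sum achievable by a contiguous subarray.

Using Kadane's algorithm on [11, 13, 18, -14, -18, -4, -18, 16, -2, 20]:

Scanning through the array:
Position 1 (value 13): max_ending_here = 24, max_so_far = 24
Position 2 (value 18): max_ending_here = 42, max_so_far = 42
Position 3 (value -14): max_ending_here = 28, max_so_far = 42
Position 4 (value -18): max_ending_here = 10, max_so_far = 42
Position 5 (value -4): max_ending_here = 6, max_so_far = 42
Position 6 (value -18): max_ending_here = -12, max_so_far = 42
Position 7 (value 16): max_ending_here = 16, max_so_far = 42
Position 8 (value -2): max_ending_here = 14, max_so_far = 42
Position 9 (value 20): max_ending_here = 34, max_so_far = 42

Maximum subarray: [11, 13, 18]
Maximum sum: 42

The maximum subarray is [11, 13, 18] with sum 42. This subarray runs from index 0 to index 2.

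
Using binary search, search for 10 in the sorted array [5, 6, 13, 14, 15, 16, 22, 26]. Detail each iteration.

Binary search for 10 in [5, 6, 13, 14, 15, 16, 22, 26]:

lo=0, hi=7, mid=3, arr[mid]=14 -> 14 > 10, search left half
lo=0, hi=2, mid=1, arr[mid]=6 -> 6 < 10, search right half
lo=2, hi=2, mid=2, arr[mid]=13 -> 13 > 10, search left half
lo=2 > hi=1, target 10 not found

Binary search determines that 10 is not in the array after 3 comparisons. The search space was exhausted without finding the target.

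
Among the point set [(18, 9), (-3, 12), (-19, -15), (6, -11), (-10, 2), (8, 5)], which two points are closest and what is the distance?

Computing all pairwise distances among 6 points:

d((18, 9), (-3, 12)) = 21.2132
d((18, 9), (-19, -15)) = 44.1022
d((18, 9), (6, -11)) = 23.3238
d((18, 9), (-10, 2)) = 28.8617
d((18, 9), (8, 5)) = 10.7703 <-- minimum
d((-3, 12), (-19, -15)) = 31.3847
d((-3, 12), (6, -11)) = 24.6982
d((-3, 12), (-10, 2)) = 12.2066
d((-3, 12), (8, 5)) = 13.0384
d((-19, -15), (6, -11)) = 25.318
d((-19, -15), (-10, 2)) = 19.2354
d((-19, -15), (8, 5)) = 33.6006
d((6, -11), (-10, 2)) = 20.6155
d((6, -11), (8, 5)) = 16.1245
d((-10, 2), (8, 5)) = 18.2483

Closest pair: (18, 9) and (8, 5) with distance 10.7703

The closest pair is (18, 9) and (8, 5) with Euclidean distance 10.7703. For 6 points, brute-force pairwise comparison is shown above. For large n, the divide-and-conquer algorithm (sort by x, recurse on halves, check the dividing strip) achieves O(n log n).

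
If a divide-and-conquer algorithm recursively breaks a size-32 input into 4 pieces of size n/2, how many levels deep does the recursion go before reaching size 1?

For divide and conquer with division factor 2:

Problem sizes at each level:
Level 0: 32
Level 1: 16
Level 2: 8
Level 3: 4
Level 4: 2
Level 5: 1

The root is level 0 and the size-1 base case is level 5 (the tree spans levels 0 through 5, i.e. 6 levels counting the root), so the depth is the number of divisions: log_2(32) = 5

The recursion tree depth is log_2(32) = 5. At each level, the problem size is divided by 2, so it takes 5 divisions to reduce to a base case of size 1. The algorithm makes 4 recursive calls at each level.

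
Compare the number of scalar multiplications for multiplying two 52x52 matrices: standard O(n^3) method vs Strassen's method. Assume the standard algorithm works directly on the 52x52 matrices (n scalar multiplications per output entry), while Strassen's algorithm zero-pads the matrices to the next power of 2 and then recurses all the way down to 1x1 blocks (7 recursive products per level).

Matrix multiplication for 52x52 matrices:

Strassen's algorithm requires power-of-2 dimensions. Pad 52x52 to 64x64 (next power of 2).

Standard algorithm: 52^3 = 140608 multiplications
Strassen's algorithm: 7^(log2(64)) = 7^6 = 117649 multiplications
Savings: 140608 - 117649 = 22959 multiplications

Standard: 140608 multiplications (52^3). Strassen: 117649 multiplications (7^6, after padding to 64x64). Strassen reduces 8 recursive multiplications to 7 at each level.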